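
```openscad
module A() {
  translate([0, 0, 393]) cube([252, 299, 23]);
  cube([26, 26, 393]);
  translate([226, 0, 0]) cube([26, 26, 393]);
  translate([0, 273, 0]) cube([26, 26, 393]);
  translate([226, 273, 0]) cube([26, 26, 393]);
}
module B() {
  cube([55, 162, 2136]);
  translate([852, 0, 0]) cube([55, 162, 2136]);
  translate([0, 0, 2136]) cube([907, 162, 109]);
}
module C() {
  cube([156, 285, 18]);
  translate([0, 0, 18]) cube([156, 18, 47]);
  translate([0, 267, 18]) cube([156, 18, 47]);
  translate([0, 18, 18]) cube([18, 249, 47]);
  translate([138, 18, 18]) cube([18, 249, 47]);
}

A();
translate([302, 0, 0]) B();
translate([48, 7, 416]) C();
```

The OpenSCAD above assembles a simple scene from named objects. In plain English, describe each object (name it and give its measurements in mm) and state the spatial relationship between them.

A is a four-legged stool. The seat is a 252×299×23 mm slab whose top surface is at z = 416 mm; four square legs, each 26×26 mm in cross-section, run from the floor (z = 0) to the underside of the seat, each flush with a corner of the seat.

B is a door frame. The clear opening is 797 mm wide and 2136 mm high. Two 55 mm wide jambs, 162 mm deep, stand either side of the opening from the floor to the top of the opening. A 109 mm thick head sits across the top of both jambs, spanning the full outside width of the frame.

C is an open storage box with external size 156×285×65 mm and wall thickness 18 mm (the base is also 18 mm thick). The base covers the whole footprint; the four walls stand on the base, with the y-facing walls full-width and the x-facing walls fitting between their inner faces.

The door frame is on the floor beside the stool on its +x side. The open box is on top of the stool, centred.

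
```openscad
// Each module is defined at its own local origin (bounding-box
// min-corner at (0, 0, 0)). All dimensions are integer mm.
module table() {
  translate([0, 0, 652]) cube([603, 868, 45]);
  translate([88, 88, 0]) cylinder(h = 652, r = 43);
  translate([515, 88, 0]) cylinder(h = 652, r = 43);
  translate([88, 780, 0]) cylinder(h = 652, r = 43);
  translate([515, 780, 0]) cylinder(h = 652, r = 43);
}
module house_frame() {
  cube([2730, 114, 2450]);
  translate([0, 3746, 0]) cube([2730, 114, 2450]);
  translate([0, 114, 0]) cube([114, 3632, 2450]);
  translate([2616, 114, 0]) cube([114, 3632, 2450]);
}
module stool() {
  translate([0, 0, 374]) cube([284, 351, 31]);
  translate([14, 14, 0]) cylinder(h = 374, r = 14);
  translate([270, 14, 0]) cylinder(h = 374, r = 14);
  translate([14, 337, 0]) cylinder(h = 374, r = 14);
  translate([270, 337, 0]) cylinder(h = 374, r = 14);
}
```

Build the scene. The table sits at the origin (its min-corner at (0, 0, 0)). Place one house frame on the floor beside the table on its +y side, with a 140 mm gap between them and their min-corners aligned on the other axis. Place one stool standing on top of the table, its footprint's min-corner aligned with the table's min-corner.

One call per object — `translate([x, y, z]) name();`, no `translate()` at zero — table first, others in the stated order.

table();
translate([0, 1008, 0]) house_frame();
translate([0, 0, 697]) stool();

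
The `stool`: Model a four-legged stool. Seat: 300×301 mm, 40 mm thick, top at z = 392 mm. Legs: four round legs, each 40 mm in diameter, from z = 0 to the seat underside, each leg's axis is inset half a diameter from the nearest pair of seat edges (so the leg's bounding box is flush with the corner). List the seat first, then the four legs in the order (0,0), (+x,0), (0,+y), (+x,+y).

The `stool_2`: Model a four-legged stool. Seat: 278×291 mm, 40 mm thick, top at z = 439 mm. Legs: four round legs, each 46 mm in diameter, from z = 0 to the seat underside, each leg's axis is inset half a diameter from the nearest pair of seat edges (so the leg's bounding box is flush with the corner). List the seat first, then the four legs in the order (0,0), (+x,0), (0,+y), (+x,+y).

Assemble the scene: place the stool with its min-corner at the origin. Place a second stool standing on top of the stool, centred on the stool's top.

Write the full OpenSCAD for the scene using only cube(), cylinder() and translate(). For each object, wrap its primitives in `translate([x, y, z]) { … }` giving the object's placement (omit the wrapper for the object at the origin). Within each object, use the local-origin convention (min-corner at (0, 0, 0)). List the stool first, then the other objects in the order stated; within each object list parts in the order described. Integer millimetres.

translate([0, 0, 352]) cube([300, 301, 40]);
translate([20, 20, 0]) cylinder(h = 352, r = 20);
translate([280, 20, 0]) cylinder(h = 352, r = 20);
translate([20, 281, 0]) cylinder(h = 352, r = 20);
translate([280, 281, 0]) cylinder(h = 352, r = 20);
translate([11, 5, 392]) {
  translate([0, 0, 399]) cube([278, 291, 40]);
  translate([23, 23, 0]) cylinder(h = 399, r = 23);
  translate([255, 23, 0]) cylinder(h = 399, r = 23);
  translate([23, 268, 0]) cylinder(h = 399, r = 23);
  translate([255, 268, 0]) cylinder(h = 399, r = 23);
}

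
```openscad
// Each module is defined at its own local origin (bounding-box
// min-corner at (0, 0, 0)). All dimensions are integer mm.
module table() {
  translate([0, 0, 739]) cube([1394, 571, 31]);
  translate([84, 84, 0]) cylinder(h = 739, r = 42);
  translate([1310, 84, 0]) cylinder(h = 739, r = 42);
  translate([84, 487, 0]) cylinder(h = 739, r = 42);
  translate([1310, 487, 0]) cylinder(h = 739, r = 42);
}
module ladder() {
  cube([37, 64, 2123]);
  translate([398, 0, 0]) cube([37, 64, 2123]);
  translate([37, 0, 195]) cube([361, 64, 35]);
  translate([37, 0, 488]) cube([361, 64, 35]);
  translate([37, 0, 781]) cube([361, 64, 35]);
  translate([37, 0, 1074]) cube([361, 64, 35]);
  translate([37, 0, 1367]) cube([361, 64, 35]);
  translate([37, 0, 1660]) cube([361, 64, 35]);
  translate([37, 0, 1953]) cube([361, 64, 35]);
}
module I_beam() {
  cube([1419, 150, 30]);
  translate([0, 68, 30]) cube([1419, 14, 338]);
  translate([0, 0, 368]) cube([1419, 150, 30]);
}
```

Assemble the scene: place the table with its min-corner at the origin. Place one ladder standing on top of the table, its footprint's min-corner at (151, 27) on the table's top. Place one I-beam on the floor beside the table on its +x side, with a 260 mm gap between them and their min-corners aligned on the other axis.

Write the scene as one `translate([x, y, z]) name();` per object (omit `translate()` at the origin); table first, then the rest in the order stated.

table();
translate([151, 27, 770]) ladder();
translate([1654, 0, 0]) I_beam();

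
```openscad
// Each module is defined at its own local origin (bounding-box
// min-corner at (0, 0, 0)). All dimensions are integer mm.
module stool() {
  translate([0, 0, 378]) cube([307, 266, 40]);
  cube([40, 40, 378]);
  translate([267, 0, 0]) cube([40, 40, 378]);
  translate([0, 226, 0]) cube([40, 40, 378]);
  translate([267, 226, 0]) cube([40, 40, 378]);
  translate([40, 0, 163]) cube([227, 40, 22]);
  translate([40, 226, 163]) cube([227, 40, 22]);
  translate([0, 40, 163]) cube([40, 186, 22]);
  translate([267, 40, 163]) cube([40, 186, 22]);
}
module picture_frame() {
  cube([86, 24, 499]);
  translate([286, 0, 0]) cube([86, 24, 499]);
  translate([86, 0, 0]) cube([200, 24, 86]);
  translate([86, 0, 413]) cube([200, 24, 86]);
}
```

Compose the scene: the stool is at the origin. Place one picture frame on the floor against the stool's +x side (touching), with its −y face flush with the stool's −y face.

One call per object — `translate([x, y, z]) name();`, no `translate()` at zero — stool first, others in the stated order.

stool();
translate([307, 0, 0]) picture_frame();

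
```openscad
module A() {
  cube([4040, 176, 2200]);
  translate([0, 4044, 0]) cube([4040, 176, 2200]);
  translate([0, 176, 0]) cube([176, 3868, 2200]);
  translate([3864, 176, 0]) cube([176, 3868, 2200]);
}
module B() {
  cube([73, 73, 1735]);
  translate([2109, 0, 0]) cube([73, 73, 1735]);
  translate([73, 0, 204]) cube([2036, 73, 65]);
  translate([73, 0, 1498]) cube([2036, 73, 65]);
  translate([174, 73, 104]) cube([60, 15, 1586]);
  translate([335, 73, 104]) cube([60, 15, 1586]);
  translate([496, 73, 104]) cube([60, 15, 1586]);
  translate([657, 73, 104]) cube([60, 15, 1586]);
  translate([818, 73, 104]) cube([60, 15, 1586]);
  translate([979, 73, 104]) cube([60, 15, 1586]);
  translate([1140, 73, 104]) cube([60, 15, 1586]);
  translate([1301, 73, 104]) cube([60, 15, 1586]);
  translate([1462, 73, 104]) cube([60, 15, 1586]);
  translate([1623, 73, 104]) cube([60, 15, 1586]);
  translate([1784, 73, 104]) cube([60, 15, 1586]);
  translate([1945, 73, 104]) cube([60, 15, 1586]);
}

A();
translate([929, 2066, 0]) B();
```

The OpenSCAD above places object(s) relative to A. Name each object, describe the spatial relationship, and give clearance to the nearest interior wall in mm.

Clearances: x = 753, y = 1890; minimum 753 mm.

A is a house frame. B is a fence section. The fence section sits inside the house frame, centred. The clearance to the nearest interior wall is 753 mm.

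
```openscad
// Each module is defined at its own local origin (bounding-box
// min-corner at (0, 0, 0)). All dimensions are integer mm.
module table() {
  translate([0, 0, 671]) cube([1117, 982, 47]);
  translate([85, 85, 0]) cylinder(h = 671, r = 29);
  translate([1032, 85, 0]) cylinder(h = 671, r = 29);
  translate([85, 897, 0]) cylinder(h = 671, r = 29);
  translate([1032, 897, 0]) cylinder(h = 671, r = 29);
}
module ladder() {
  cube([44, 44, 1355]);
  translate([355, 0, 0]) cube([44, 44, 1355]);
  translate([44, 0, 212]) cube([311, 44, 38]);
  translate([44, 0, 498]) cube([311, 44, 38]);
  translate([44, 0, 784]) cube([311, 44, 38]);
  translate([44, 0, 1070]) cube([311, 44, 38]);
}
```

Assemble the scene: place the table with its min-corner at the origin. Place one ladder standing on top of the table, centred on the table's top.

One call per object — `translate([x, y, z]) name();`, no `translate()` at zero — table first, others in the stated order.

table();
translate([359, 469, 718]) ladder();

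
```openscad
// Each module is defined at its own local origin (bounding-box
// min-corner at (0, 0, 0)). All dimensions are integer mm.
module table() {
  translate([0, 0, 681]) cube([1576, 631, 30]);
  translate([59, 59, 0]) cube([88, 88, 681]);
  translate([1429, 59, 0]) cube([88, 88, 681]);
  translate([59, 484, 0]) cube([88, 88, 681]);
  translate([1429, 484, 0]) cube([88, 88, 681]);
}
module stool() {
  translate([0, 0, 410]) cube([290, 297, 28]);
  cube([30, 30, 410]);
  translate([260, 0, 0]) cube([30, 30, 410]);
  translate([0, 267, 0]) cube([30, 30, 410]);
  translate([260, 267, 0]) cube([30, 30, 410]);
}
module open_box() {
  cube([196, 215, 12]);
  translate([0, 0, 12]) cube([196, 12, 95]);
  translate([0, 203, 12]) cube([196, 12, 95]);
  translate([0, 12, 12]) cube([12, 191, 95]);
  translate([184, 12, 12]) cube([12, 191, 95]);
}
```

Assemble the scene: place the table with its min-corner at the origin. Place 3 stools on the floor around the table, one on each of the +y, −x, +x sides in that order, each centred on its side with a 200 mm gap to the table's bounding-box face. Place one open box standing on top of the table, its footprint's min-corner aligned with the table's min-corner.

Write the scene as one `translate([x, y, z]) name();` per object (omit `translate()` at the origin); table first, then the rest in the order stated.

table();
translate([643, 831, 0]) stool();
translate([-490, 167, 0]) stool();
translate([1776, 167, 0]) stool();
translate([0, 0, 711]) open_box();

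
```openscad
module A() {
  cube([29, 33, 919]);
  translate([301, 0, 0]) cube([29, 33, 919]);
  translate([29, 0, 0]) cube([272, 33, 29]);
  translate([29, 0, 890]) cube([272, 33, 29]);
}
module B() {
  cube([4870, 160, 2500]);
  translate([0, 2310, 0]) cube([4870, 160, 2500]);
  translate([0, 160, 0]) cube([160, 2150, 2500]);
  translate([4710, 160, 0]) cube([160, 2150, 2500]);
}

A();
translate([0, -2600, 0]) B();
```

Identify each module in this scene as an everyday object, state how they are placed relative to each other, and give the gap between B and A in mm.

A is a picture frame. B is a house frame. The house frame is on the floor beside the picture frame on its −y side. The gap between the house frame and the picture frame is 130 mm.

The house frame's nearest face is 130 mm from the picture frame's −y face.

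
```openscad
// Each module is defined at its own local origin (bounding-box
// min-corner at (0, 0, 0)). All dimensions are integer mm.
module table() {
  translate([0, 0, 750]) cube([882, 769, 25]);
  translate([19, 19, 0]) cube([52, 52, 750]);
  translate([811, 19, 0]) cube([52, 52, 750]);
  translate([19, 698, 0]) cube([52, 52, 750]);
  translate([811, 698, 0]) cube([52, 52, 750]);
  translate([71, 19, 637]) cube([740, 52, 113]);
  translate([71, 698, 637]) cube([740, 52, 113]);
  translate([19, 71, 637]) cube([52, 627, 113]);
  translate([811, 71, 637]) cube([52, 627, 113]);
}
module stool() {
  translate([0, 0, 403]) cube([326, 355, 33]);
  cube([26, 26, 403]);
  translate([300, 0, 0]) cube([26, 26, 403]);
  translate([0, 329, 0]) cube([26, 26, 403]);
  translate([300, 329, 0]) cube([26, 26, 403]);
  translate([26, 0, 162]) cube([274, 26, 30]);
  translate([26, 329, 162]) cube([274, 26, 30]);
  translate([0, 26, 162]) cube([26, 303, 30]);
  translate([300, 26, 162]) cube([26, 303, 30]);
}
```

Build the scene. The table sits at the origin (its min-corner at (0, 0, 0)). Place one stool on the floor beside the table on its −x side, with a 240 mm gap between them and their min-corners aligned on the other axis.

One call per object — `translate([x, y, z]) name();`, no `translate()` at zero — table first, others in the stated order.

table();
translate([-566, 0, 0]) stool();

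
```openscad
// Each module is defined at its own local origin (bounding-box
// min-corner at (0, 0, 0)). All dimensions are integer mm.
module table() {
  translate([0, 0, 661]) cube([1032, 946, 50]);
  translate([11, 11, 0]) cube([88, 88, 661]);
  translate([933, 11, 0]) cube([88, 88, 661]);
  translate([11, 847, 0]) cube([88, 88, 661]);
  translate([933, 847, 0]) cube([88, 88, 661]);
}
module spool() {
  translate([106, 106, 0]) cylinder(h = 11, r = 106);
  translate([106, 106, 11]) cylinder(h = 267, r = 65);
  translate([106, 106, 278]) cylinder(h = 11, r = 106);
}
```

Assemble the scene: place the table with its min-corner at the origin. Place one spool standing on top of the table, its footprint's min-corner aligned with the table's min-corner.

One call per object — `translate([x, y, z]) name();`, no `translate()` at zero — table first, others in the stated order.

table();
translate([0, 0, 711]) spool();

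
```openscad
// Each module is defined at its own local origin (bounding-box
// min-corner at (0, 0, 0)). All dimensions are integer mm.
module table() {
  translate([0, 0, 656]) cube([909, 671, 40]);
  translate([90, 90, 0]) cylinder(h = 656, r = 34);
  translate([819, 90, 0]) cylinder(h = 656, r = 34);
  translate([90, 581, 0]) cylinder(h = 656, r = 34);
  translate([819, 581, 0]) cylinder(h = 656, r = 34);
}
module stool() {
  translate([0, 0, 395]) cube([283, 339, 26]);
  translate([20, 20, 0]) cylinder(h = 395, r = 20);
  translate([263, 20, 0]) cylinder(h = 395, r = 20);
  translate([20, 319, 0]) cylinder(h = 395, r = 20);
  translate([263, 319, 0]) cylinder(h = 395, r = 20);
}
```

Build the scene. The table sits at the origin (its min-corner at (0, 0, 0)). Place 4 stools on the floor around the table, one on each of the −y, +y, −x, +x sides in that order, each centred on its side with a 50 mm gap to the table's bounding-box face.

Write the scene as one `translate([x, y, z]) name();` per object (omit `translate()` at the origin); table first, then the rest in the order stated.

table();
translate([313, -389, 0]) stool();
translate([313, 721, 0]) stool();
translate([-333, 166, 0]) stool();
translate([959, 166, 0]) stool();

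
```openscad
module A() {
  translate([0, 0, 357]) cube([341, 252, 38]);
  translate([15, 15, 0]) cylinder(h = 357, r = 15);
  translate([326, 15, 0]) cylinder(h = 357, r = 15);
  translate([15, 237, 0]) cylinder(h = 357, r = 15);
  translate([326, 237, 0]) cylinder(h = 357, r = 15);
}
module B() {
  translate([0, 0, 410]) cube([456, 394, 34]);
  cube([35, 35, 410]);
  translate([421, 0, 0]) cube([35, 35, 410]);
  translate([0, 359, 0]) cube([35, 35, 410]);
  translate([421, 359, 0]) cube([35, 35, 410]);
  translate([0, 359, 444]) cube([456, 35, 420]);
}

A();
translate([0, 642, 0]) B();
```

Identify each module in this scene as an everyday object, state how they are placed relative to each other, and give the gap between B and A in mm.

A is a stool. B is a chair. The chair is on the floor beside the stool on its +y side. The gap between the chair and the stool is 390 mm.

The chair's nearest face is 390 mm from the stool's +y face.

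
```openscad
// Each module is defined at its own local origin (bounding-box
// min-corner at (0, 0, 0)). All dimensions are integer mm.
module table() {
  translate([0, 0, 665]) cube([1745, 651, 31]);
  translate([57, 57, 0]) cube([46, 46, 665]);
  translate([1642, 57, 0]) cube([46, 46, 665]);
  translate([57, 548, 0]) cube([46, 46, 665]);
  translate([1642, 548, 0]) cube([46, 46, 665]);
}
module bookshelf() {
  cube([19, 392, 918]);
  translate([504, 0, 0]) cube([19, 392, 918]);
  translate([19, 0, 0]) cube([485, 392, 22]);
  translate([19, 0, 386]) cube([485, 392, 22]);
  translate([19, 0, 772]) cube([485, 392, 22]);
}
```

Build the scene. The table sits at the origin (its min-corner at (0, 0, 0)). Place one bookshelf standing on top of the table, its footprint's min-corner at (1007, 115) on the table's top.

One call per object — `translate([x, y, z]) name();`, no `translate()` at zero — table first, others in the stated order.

table();
translate([1007, 115, 696]) bookshelf();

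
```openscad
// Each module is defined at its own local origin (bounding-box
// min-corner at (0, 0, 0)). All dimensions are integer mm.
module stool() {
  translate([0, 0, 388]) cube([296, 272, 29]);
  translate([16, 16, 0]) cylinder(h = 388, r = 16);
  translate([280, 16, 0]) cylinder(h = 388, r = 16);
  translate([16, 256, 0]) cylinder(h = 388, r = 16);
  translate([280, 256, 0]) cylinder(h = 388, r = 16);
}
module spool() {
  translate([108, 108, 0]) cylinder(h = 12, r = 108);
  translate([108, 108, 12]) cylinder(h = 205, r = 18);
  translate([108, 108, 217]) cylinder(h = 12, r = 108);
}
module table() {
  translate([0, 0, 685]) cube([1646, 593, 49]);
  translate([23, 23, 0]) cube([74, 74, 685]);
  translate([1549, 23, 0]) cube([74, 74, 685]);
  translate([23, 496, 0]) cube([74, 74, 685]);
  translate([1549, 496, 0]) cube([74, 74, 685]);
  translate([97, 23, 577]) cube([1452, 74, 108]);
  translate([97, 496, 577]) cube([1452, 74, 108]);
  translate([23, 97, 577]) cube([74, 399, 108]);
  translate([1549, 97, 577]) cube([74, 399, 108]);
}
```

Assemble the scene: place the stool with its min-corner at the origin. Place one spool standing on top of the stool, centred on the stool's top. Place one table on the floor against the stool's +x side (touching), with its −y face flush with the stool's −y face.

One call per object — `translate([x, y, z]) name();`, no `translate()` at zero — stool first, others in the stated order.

stool();
translate([40, 28, 417]) spool();
translate([296, 0, 0]) table();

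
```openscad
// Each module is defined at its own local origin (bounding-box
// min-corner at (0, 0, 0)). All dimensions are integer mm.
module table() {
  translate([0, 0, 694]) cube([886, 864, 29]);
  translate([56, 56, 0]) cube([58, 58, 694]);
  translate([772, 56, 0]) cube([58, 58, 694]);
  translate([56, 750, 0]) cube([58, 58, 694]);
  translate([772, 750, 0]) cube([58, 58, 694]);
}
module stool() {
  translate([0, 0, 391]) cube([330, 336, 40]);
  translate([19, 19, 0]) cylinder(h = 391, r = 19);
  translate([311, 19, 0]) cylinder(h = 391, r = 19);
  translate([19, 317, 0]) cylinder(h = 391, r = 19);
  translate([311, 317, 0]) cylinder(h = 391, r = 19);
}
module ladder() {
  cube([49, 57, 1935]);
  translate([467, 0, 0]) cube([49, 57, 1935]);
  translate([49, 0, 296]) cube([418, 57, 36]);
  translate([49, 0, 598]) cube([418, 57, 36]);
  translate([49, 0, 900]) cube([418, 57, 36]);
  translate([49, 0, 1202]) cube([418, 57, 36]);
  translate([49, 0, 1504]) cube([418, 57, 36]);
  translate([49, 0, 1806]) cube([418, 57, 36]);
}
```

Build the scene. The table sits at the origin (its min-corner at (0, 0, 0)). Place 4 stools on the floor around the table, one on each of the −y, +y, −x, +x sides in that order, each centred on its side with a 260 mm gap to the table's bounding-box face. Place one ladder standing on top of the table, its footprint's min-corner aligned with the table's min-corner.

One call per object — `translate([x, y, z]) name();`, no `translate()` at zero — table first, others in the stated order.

table();
translate([278, -596, 0]) stool();
translate([278, 1124, 0]) stool();
translate([-590, 264, 0]) stool();
translate([1146, 264, 0]) stool();
translate([0, 0, 723]) ladder();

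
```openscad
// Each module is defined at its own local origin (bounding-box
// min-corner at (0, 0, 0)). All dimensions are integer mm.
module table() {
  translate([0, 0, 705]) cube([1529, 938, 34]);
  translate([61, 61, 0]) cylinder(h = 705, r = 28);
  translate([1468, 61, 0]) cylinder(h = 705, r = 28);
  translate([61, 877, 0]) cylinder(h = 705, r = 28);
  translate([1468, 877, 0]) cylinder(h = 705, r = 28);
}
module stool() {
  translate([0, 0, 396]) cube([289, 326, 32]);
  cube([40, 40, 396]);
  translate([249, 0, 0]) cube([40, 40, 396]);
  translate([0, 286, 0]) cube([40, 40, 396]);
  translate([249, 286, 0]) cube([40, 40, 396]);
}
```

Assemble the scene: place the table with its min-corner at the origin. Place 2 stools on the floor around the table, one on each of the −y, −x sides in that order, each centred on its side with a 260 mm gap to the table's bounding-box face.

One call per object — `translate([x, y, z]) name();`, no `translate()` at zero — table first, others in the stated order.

table();
translate([620, -586, 0]) stool();
translate([-549, 306, 0]) stool();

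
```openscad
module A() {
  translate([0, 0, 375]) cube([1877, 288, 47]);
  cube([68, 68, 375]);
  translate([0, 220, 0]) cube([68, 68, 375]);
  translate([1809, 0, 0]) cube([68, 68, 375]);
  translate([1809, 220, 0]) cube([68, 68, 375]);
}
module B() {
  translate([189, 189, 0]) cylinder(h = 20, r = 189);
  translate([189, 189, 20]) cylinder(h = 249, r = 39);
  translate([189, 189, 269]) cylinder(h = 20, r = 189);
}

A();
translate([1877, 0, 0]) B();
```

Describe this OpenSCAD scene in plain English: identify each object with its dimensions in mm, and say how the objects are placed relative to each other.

A is a long wooden bench with a 1877 mm (x) × 288 mm (y) seat, 47 mm thick, its top surface 422 mm above the floor. Four 68 mm square legs at the seat corners, flush with the edges, run from z = 0 to the seat underside.

B is a spool: two coaxial disc flanges of radius 189 mm and thickness 20 mm, joined by a core cylinder of radius 39 mm and height 249 mm. The lower flange rests on z = 0 and the three cylinders share a vertical axis.

The spool is against the bench's +x side, with their −y faces flush.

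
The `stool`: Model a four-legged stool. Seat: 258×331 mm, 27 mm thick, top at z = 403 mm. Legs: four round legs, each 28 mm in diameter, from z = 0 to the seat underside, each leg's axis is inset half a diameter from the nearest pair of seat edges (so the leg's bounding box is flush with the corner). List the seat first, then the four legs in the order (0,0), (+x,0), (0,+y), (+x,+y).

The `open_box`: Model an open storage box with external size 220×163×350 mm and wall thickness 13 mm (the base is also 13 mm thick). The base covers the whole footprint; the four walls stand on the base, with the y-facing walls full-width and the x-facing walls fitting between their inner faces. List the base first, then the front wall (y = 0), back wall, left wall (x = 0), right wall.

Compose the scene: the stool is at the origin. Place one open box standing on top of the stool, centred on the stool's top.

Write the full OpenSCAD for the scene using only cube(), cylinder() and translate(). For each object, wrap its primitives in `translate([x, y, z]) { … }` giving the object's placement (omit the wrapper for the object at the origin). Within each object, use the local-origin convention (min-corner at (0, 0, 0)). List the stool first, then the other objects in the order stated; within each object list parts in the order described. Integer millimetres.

translate([0, 0, 376]) cube([258, 331, 27]);
translate([14, 14, 0]) cylinder(h = 376, r = 14);
translate([244, 14, 0]) cylinder(h = 376, r = 14);
translate([14, 317, 0]) cylinder(h = 376, r = 14);
translate([244, 317, 0]) cylinder(h = 376, r = 14);
translate([19, 84, 403]) {
  cube([220, 163, 13]);
  translate([0, 0, 13]) cube([220, 13, 337]);
  translate([0, 150, 13]) cube([220, 13, 337]);
  translate([0, 13, 13]) cube([13, 137, 337]);
  translate([207, 13, 13]) cube([13, 137, 337]);
}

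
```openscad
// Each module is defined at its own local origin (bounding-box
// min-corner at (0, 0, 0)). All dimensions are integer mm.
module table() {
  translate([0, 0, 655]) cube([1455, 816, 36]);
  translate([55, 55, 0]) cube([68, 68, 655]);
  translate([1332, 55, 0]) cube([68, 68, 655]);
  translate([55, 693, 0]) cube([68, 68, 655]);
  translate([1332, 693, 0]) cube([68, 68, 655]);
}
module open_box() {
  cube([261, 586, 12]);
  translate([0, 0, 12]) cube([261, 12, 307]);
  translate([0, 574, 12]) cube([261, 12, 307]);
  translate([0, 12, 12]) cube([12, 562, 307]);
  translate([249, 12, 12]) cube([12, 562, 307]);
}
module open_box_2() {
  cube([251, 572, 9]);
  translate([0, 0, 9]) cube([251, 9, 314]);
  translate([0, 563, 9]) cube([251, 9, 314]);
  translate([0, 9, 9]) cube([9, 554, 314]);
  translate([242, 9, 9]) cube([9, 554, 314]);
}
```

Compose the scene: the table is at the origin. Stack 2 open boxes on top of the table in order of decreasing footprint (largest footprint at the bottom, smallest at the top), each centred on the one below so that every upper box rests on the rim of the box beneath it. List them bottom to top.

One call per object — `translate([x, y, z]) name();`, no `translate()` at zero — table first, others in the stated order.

table();
translate([597, 115, 691]) open_box();
translate([602, 122, 1010]) open_box_2();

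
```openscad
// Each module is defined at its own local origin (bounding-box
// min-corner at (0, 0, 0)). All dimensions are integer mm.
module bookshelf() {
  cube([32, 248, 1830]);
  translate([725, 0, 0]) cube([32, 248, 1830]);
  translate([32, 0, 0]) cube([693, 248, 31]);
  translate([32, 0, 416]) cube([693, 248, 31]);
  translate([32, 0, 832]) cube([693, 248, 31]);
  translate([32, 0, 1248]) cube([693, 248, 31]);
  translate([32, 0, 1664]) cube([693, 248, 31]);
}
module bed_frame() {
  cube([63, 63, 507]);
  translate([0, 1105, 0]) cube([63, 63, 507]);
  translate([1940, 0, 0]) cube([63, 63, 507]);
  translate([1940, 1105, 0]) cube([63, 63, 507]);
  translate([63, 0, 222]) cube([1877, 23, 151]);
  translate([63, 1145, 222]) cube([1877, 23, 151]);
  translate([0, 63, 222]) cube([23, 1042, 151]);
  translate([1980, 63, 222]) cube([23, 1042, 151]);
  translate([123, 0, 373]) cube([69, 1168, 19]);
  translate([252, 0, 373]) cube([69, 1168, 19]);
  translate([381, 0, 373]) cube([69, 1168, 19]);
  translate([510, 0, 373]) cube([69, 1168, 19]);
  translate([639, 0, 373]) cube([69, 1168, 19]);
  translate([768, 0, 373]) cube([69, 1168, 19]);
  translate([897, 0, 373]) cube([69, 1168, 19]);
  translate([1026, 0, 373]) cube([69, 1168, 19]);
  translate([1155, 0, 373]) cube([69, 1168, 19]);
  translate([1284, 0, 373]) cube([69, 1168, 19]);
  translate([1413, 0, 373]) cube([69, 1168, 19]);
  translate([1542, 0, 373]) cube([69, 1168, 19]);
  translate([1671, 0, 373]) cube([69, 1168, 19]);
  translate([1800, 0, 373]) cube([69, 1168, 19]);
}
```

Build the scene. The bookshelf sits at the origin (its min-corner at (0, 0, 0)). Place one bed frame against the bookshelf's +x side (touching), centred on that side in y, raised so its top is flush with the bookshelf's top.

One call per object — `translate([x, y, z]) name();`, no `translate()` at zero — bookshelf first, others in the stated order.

bookshelf();
translate([757, -460, 1323]) bed_frame();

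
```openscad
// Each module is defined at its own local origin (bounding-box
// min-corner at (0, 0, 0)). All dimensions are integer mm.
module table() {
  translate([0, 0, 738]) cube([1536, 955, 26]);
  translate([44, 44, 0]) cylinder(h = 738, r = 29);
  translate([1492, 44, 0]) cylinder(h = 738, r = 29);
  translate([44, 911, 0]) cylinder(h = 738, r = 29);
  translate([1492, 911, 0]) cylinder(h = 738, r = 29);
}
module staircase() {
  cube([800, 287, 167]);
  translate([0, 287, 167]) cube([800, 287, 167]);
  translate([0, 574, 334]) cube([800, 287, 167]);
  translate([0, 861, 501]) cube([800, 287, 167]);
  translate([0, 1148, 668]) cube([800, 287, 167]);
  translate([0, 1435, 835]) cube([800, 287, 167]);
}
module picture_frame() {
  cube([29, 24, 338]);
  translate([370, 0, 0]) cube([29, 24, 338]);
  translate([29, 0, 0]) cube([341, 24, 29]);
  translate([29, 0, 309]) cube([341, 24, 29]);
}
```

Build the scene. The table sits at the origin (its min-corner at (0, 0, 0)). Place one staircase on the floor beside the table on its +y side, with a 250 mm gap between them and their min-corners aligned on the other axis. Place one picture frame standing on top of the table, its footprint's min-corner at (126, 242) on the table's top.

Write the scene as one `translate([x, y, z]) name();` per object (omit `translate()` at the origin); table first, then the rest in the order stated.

table();
translate([0, 1205, 0]) staircase();
translate([126, 242, 764]) picture_frame();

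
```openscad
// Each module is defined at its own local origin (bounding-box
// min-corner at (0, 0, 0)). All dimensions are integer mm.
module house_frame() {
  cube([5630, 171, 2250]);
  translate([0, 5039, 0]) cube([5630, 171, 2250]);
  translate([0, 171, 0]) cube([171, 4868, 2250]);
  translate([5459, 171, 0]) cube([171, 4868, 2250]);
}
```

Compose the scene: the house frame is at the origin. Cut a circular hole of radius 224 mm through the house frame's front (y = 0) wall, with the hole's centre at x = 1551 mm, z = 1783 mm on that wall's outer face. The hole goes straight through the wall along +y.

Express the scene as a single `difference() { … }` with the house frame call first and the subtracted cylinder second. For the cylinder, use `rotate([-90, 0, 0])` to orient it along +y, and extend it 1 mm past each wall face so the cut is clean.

difference() {
  house_frame();
  translate([1551, -1, 1783]) rotate([-90, 0, 0]) cylinder(h = 173, r = 224);
}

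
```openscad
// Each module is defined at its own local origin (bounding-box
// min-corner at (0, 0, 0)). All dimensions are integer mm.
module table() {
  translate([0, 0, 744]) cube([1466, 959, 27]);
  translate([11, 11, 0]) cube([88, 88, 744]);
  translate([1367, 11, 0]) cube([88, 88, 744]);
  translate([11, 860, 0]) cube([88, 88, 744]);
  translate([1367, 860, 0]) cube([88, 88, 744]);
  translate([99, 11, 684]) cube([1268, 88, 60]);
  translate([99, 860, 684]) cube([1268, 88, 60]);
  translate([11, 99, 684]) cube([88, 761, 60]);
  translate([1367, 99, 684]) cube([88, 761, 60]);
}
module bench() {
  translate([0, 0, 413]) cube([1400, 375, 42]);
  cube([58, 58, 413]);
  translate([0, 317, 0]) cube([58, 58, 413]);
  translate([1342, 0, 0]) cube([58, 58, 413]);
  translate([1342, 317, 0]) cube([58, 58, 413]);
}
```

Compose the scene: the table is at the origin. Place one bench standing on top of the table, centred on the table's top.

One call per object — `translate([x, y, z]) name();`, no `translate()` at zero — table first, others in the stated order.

table();
translate([33, 292, 771]) bench();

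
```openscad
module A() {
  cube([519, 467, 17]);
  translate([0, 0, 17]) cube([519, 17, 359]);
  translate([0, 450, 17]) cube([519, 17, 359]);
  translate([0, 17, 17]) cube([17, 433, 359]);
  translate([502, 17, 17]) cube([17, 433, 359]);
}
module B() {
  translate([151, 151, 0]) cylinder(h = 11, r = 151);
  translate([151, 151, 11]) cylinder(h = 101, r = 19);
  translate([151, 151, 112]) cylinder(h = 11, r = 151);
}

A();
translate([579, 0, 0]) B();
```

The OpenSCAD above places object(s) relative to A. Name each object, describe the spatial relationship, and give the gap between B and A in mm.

A is an open box. B is a spool. The spool is on the floor beside the open box on its +x side. The gap between the spool and the open box is 60 mm.

The spool's nearest face is 60 mm from the open box's +x face.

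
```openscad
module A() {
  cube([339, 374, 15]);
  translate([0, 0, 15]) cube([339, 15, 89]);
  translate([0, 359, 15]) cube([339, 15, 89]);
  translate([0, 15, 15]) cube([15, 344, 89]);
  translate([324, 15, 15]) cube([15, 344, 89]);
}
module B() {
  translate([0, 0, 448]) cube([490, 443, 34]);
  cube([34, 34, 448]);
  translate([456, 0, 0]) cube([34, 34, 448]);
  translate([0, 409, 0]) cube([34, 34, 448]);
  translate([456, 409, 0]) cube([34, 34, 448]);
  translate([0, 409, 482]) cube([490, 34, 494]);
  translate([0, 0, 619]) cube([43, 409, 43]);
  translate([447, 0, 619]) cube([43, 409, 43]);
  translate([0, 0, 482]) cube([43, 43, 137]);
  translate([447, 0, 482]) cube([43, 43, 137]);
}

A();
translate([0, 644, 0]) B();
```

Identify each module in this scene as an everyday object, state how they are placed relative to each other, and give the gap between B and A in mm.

A is an open box. B is a chair. The chair is on the floor beside the open box on its +y side. The gap between the chair and the open box is 270 mm.

The chair's nearest face is 270 mm from the open box's +y face.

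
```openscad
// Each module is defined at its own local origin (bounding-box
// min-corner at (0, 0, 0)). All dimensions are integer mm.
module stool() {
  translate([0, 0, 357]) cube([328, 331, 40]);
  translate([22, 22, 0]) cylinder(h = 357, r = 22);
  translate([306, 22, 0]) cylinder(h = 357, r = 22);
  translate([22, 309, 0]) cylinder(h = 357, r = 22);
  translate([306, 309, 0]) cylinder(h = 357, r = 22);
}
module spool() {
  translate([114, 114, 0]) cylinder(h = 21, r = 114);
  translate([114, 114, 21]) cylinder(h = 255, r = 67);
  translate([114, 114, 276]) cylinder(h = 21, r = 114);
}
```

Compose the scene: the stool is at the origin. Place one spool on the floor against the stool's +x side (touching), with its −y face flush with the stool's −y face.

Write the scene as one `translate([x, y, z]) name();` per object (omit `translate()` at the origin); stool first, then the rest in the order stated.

stool();
translate([328, 0, 0]) spool();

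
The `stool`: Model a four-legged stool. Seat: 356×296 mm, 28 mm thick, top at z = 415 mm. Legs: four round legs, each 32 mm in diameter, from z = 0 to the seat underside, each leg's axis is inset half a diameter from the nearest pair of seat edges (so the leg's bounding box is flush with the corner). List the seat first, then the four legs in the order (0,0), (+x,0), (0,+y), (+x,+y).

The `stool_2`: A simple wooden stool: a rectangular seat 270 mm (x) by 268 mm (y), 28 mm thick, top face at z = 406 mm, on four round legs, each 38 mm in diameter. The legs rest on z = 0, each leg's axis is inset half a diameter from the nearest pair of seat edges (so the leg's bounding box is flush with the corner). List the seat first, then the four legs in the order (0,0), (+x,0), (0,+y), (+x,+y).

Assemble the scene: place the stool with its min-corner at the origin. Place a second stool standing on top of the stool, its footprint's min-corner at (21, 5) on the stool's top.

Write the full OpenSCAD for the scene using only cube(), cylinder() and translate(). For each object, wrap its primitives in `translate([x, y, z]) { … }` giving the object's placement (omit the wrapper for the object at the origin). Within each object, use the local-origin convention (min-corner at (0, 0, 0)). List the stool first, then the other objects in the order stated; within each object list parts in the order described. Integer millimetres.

translate([0, 0, 387]) cube([356, 296, 28]);
translate([16, 16, 0]) cylinder(h = 387, r = 16);
translate([340, 16, 0]) cylinder(h = 387, r = 16);
translate([16, 280, 0]) cylinder(h = 387, r = 16);
translate([340, 280, 0]) cylinder(h = 387, r = 16);
translate([21, 5, 415]) {
  translate([0, 0, 378]) cube([270, 268, 28]);
  translate([19, 19, 0]) cylinder(h = 378, r = 19);
  translate([251, 19, 0]) cylinder(h = 378, r = 19);
  translate([19, 249, 0]) cylinder(h = 378, r = 19);
  translate([251, 249, 0]) cylinder(h = 378, r = 19);
}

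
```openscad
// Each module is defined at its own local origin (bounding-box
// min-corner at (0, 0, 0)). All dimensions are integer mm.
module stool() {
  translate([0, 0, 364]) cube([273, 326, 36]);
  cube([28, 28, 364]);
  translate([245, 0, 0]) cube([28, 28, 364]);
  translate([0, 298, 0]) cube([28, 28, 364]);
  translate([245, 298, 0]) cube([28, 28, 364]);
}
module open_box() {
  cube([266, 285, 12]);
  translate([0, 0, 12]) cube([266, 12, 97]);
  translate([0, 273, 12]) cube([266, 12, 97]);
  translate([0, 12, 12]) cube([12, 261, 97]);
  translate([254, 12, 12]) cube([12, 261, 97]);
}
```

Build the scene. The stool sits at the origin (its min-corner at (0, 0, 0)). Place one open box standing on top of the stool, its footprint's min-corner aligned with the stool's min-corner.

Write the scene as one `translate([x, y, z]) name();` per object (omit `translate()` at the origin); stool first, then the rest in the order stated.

stool();
translate([0, 0, 400]) open_box();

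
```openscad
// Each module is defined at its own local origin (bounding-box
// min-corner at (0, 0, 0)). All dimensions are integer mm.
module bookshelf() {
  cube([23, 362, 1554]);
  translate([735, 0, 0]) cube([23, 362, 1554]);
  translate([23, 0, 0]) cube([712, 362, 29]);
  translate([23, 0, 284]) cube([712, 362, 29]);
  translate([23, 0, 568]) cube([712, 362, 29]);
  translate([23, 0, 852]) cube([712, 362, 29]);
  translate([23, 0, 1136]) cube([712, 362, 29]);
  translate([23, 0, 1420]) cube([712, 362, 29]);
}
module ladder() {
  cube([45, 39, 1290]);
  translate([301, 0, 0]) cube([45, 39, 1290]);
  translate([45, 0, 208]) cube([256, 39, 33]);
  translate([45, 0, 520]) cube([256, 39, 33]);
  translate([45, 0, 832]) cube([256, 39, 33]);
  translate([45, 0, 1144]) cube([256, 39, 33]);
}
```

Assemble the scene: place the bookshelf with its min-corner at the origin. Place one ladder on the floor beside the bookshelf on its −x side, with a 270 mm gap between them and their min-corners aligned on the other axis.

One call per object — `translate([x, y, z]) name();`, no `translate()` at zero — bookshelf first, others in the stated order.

bookshelf();
translate([-616, 0, 0]) ladder();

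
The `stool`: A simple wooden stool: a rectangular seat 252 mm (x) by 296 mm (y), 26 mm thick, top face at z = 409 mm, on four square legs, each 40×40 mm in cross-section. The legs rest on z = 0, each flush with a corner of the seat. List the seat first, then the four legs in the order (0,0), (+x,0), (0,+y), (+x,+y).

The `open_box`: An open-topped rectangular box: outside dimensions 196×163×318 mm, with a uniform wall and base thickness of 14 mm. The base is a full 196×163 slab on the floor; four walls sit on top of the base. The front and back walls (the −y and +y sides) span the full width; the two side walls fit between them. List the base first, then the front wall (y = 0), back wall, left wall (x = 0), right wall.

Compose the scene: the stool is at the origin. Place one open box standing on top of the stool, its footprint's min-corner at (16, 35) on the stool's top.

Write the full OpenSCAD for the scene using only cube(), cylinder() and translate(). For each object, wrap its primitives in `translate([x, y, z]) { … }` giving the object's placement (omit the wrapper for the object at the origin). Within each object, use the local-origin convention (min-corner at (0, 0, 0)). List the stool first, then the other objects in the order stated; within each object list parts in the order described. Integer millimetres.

translate([0, 0, 383]) cube([252, 296, 26]);
cube([40, 40, 383]);
translate([212, 0, 0]) cube([40, 40, 383]);
translate([0, 256, 0]) cube([40, 40, 383]);
translate([212, 256, 0]) cube([40, 40, 383]);
translate([16, 35, 409]) {
  cube([196, 163, 14]);
  translate([0, 0, 14]) cube([196, 14, 304]);
  translate([0, 149, 14]) cube([196, 14, 304]);
  translate([0, 14, 14]) cube([14, 135, 304]);
  translate([182, 14, 14]) cube([14, 135, 304]);
}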